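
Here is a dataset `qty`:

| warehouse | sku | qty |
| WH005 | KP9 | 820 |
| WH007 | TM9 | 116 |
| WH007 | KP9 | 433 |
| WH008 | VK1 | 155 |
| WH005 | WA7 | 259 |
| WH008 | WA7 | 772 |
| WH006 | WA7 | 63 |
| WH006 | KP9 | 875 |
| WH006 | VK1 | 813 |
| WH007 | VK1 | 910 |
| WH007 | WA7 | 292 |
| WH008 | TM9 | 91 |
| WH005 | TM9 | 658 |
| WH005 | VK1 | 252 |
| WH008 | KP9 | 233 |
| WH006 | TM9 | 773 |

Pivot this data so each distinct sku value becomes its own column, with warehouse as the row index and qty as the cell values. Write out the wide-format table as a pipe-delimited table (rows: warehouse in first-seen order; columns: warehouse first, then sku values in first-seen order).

| warehouse | KP9 | TM9 | VK1 | WA7 |
| WH005 | 820 | 658 | 252 | 259 |
| WH007 | 433 | 116 | 910 | 292 |
| WH008 | 233 | 91 | 155 | 772 |
| WH006 | 875 | 773 | 813 | 63 |

Columns: warehouse plus the 4 distinct sku values (KP9, TM9, VK1, WA7).
For example, row WH005 column KP9 takes qty=820 from the long row (WH005, KP9).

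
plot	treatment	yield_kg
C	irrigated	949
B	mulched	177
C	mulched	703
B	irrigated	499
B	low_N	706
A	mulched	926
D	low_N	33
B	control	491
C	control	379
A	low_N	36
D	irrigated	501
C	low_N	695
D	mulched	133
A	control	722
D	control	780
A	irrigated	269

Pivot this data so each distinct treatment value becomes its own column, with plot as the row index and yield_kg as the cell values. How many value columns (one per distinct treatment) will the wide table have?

4

4 distinct treatment values: irrigated, control, low_N, mulched.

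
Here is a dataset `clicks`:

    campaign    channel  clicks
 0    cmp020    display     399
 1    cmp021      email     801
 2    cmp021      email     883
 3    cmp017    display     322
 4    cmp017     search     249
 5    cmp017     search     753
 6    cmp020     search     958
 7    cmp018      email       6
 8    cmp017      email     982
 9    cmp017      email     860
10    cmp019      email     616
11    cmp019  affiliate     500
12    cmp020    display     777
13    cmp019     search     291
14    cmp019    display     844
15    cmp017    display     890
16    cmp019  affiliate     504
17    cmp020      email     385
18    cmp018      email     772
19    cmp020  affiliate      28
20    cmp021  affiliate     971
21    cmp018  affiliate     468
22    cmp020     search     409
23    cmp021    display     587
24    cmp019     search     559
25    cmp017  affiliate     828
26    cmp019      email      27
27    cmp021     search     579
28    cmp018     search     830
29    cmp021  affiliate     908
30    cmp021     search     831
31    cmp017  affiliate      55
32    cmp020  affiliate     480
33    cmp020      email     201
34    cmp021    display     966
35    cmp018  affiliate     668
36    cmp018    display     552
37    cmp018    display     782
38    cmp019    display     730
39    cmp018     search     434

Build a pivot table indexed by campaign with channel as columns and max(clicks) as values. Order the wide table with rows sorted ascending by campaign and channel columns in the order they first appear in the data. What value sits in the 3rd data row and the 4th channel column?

With rows sorted ascending by campaign, row 3 is campaign=cmp019. channel columns in first-appearance order: display, email, search, affiliate; column 4 is affiliate.
Long rows with campaign=cmp019, channel=affiliate: max(500, 504) = 504.

504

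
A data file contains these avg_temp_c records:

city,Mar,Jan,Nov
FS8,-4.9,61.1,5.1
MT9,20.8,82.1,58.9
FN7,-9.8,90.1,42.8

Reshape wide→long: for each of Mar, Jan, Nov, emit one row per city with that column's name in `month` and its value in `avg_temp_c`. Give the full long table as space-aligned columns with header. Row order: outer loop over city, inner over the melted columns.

city  month  avg_temp_c
FS8   Mar    -4.9      
FS8   Jan    61.1      
FS8   Nov    5.1       
MT9   Mar    20.8      
MT9   Jan    82.1      
MT9   Nov    58.9      
FN7   Mar    -9.8      
FN7   Jan    90.1      
FN7   Nov    42.8      

Each (city, column) pair becomes one row: 3 × 3 = 9 rows.
For example, (FS8, Mar) → avg_temp_c=-4.9.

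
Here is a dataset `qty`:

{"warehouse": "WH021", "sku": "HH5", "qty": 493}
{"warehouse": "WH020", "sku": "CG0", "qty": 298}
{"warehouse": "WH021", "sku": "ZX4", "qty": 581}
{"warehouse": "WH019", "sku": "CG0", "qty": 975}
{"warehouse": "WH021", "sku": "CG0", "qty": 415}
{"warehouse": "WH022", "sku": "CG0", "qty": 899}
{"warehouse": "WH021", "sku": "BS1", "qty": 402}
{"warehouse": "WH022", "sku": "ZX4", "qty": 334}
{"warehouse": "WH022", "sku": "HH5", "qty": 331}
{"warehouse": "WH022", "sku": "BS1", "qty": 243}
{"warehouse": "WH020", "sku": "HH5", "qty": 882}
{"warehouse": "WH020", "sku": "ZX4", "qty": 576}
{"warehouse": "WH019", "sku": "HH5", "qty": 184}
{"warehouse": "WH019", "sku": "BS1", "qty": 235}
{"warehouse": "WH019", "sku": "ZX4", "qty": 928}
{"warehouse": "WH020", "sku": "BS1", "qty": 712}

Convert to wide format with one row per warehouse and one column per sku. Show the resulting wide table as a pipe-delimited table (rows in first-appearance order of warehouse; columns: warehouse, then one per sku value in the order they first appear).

Columns: warehouse plus the 4 distinct sku values (HH5, CG0, ZX4, BS1).
For example, row WH021 column HH5 takes qty=493 from the long row (WH021, HH5).

| warehouse | HH5 | CG0 | ZX4 | BS1 |
| WH021 | 493 | 415 | 581 | 402 |
| WH020 | 882 | 298 | 576 | 712 |
| WH019 | 184 | 975 | 928 | 235 |
| WH022 | 331 | 899 | 334 | 243 |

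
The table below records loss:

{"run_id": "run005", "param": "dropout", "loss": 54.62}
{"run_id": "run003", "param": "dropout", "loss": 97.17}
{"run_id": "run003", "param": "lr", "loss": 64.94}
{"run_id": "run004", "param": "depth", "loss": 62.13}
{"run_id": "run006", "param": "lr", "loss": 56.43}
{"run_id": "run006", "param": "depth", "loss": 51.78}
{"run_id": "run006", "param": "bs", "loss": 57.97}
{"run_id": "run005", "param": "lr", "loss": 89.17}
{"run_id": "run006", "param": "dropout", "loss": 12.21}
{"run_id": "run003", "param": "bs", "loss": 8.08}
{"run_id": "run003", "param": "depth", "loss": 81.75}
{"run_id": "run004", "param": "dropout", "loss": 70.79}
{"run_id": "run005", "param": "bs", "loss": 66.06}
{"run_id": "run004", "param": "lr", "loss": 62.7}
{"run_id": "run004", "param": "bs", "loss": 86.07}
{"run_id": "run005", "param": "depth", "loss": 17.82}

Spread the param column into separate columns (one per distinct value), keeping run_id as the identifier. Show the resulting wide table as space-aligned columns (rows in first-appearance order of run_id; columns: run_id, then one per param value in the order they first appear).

Columns: run_id plus the 4 distinct param values (dropout, lr, depth, bs).
For example, row run005 column dropout takes loss=54.62 from the long row (run005, dropout).

run_id  dropout  lr     depth  bs   
run005  54.62    89.17  17.82  66.06
run003  97.17    64.94  81.75  8.08 
run004  70.79    62.7   62.13  86.07
run006  12.21    56.43  51.78  57.97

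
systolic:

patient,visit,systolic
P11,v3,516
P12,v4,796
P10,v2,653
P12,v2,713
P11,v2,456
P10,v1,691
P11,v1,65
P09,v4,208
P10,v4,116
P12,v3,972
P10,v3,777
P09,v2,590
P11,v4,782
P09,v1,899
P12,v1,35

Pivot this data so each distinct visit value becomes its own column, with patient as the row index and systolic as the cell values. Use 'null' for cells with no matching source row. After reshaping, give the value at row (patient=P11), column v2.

456

The long row with patient=P11, visit=v2 has systolic=456.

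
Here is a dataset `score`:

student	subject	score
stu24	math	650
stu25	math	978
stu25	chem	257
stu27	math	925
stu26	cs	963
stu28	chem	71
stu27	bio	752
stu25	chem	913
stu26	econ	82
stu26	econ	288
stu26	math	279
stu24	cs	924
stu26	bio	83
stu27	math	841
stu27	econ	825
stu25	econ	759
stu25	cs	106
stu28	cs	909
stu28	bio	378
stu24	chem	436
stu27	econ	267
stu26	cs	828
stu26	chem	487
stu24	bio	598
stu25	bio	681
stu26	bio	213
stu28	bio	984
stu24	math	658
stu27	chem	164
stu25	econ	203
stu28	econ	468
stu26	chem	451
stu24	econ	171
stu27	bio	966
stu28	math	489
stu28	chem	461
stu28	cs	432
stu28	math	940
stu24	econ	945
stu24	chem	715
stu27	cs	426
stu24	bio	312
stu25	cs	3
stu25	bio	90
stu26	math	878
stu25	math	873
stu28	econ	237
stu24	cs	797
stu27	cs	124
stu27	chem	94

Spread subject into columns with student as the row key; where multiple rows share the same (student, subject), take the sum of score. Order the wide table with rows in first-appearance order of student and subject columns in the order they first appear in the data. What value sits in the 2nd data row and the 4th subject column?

With rows in first-appearance order of student, row 2 is student=stu25. subject columns in first-appearance order: math, chem, cs, bio, econ; column 4 is bio.
Long rows with student=stu25, subject=bio: 681 + 90 = 771.

771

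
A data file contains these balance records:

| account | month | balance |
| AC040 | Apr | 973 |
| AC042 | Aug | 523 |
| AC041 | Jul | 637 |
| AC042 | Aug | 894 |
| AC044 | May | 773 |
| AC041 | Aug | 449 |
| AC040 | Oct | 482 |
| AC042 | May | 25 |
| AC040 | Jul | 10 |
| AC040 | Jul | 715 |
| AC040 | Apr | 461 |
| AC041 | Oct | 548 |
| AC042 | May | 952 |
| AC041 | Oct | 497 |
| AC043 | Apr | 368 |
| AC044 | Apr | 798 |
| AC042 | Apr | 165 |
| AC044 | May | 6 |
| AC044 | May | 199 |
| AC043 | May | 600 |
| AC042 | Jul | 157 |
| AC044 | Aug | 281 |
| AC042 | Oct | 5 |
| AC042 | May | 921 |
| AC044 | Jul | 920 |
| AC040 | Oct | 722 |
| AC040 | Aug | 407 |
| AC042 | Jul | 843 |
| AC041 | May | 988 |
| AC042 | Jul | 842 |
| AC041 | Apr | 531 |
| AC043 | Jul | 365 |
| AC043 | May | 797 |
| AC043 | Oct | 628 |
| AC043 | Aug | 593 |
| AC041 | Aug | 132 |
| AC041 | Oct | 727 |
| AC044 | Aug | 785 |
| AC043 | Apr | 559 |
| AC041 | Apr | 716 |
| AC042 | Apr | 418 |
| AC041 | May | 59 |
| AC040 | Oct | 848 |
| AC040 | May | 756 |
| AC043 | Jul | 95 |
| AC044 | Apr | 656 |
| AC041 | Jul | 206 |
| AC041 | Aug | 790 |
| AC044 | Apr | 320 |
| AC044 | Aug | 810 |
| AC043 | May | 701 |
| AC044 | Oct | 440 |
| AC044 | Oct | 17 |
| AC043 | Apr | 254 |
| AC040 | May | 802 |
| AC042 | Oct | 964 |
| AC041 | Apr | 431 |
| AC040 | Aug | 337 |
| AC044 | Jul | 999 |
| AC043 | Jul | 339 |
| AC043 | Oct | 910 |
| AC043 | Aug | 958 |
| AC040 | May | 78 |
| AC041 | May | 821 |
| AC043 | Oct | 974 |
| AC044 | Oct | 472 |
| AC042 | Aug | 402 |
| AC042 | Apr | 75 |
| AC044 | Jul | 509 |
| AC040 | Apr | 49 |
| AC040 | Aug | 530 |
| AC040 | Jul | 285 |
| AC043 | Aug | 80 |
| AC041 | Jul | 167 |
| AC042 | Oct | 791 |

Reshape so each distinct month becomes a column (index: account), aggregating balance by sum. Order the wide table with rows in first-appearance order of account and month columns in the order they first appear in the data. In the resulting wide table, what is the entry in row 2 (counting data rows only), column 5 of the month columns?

With rows in first-appearance order of account, row 2 is account=AC042. month columns in first-appearance order: Apr, Aug, Jul, May, Oct; column 5 is Oct.
Long rows with account=AC042, month=Oct: 5 + 964 + 791 = 1760.

1760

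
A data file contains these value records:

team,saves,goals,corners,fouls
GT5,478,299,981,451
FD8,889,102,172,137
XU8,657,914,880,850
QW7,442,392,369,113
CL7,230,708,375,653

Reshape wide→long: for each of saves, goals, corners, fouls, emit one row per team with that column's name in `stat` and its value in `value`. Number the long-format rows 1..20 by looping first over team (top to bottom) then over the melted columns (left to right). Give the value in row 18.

708

20 rows total (5 × 4). Row 18: index ⌊(18-1)/4⌋ = 4 into team → CL7; (18-1) mod 4 = 1 into the melted columns → goals.
So row 18 is (CL7, goals, 708); value = 708.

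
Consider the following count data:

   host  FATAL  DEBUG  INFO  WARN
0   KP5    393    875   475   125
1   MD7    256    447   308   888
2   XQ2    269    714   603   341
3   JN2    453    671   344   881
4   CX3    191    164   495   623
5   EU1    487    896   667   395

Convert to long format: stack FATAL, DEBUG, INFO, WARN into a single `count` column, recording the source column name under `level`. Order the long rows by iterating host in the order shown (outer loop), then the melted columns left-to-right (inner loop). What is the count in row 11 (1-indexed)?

24 rows total (6 × 4). Row 11: index ⌊(11-1)/4⌋ = 2 into host → XQ2; (11-1) mod 4 = 2 into the melted columns → INFO.
So row 11 is (XQ2, INFO, 603); count = 603.

603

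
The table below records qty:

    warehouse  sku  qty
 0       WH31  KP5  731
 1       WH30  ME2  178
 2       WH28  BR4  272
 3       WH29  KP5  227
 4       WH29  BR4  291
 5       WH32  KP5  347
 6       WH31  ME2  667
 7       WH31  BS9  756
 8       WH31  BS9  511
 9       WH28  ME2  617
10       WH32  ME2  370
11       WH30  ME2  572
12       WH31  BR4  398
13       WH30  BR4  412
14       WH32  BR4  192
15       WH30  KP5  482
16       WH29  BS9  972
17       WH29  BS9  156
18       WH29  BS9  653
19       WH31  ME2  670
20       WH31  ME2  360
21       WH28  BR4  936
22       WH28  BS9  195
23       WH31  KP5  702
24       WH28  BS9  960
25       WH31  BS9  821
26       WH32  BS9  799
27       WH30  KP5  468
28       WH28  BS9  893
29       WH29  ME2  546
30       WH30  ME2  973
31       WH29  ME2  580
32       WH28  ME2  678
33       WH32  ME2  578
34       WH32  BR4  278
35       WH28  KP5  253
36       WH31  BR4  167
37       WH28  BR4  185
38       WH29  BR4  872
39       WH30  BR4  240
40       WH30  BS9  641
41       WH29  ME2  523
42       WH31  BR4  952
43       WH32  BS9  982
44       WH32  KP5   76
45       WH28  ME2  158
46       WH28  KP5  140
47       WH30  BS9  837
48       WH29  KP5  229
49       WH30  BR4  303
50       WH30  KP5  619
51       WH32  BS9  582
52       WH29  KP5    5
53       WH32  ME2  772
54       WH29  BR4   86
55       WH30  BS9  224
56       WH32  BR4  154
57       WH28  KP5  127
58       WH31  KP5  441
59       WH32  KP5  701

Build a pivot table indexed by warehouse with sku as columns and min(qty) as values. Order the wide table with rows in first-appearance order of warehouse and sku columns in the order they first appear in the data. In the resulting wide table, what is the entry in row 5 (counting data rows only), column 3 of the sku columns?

154

With rows in first-appearance order of warehouse, row 5 is warehouse=WH32. sku columns in first-appearance order: KP5, ME2, BR4, BS9; column 3 is BR4.
Long rows with warehouse=WH32, sku=BR4: min(192, 278, 154) = 154.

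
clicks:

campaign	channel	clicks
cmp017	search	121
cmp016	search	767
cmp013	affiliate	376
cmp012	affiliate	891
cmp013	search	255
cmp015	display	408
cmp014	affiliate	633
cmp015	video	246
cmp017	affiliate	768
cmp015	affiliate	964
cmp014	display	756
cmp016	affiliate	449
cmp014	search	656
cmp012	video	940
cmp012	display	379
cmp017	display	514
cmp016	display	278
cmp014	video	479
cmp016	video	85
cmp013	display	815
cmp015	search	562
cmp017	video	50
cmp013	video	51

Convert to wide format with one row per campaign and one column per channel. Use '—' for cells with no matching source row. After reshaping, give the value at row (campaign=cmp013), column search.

255

The long row with campaign=cmp013, channel=search has clicks=255.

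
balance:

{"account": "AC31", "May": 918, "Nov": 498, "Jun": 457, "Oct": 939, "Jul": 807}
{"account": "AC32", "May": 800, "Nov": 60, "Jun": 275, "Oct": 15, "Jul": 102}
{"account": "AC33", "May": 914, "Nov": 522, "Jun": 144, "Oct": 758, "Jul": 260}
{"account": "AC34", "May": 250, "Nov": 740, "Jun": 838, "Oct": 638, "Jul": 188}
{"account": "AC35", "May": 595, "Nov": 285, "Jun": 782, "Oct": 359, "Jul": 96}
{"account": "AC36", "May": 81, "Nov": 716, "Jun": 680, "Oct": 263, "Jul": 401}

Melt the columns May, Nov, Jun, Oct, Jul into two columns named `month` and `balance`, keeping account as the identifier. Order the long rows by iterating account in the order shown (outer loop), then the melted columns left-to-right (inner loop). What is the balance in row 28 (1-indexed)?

30 rows total (6 × 5). Row 28: index ⌊(28-1)/5⌋ = 5 into account → AC36; (28-1) mod 5 = 2 into the melted columns → Jun.
So row 28 is (AC36, Jun, 680); balance = 680.

680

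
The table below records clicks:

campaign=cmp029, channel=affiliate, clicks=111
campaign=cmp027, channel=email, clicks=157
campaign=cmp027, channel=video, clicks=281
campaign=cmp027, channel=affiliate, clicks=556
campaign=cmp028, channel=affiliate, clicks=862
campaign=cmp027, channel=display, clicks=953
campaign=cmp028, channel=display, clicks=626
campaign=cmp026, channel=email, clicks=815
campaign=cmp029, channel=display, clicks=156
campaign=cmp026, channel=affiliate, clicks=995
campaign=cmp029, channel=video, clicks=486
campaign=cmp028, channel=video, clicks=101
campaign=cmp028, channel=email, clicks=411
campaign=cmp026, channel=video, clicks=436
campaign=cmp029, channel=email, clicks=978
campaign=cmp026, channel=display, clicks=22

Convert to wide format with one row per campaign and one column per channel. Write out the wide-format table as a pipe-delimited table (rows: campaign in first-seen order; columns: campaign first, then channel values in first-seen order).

| campaign | affiliate | email | video | display |
| cmp029 | 111 | 978 | 486 | 156 |
| cmp027 | 556 | 157 | 281 | 953 |
| cmp028 | 862 | 411 | 101 | 626 |
| cmp026 | 995 | 815 | 436 | 22 |

Columns: campaign plus the 4 distinct channel values (affiliate, email, video, display).
For example, row cmp029 column affiliate takes clicks=111 from the long row (cmp029, affiliate).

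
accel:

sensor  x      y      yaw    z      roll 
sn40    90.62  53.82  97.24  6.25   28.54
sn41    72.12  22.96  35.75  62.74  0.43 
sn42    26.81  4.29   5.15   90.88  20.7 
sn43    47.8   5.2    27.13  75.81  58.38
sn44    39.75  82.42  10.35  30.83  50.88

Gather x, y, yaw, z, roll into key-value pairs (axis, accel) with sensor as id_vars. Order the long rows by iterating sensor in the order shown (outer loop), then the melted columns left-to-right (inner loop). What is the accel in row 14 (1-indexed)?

90.88

25 rows total (5 × 5). Row 14: index ⌊(14-1)/5⌋ = 2 into sensor → sn42; (14-1) mod 5 = 3 into the melted columns → z.
So row 14 is (sn42, z, 90.88); accel = 90.88.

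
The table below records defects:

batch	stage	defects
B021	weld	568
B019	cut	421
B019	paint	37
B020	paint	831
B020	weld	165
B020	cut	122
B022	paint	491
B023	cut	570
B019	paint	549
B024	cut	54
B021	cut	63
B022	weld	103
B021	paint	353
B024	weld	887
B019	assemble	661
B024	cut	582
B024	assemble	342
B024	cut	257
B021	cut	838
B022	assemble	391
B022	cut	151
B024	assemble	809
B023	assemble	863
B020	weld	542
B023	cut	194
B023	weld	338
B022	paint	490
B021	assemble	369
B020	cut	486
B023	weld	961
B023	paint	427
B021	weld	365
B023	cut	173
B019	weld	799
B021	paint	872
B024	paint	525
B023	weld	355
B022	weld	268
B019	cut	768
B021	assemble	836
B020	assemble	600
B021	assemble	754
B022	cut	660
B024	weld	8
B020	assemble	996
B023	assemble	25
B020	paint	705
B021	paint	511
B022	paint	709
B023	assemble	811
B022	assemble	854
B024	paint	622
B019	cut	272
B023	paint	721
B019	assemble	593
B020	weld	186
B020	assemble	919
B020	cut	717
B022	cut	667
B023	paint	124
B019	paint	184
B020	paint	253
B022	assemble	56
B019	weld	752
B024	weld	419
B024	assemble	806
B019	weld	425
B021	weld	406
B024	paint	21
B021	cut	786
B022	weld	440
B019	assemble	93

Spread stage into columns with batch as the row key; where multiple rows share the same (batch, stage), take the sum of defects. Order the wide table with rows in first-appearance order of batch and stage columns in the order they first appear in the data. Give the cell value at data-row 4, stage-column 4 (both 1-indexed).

1301

With rows in first-appearance order of batch, row 4 is batch=B022. stage columns in first-appearance order: weld, cut, paint, assemble; column 4 is assemble.
Long rows with batch=B022, stage=assemble: 391 + 854 + 56 = 1301.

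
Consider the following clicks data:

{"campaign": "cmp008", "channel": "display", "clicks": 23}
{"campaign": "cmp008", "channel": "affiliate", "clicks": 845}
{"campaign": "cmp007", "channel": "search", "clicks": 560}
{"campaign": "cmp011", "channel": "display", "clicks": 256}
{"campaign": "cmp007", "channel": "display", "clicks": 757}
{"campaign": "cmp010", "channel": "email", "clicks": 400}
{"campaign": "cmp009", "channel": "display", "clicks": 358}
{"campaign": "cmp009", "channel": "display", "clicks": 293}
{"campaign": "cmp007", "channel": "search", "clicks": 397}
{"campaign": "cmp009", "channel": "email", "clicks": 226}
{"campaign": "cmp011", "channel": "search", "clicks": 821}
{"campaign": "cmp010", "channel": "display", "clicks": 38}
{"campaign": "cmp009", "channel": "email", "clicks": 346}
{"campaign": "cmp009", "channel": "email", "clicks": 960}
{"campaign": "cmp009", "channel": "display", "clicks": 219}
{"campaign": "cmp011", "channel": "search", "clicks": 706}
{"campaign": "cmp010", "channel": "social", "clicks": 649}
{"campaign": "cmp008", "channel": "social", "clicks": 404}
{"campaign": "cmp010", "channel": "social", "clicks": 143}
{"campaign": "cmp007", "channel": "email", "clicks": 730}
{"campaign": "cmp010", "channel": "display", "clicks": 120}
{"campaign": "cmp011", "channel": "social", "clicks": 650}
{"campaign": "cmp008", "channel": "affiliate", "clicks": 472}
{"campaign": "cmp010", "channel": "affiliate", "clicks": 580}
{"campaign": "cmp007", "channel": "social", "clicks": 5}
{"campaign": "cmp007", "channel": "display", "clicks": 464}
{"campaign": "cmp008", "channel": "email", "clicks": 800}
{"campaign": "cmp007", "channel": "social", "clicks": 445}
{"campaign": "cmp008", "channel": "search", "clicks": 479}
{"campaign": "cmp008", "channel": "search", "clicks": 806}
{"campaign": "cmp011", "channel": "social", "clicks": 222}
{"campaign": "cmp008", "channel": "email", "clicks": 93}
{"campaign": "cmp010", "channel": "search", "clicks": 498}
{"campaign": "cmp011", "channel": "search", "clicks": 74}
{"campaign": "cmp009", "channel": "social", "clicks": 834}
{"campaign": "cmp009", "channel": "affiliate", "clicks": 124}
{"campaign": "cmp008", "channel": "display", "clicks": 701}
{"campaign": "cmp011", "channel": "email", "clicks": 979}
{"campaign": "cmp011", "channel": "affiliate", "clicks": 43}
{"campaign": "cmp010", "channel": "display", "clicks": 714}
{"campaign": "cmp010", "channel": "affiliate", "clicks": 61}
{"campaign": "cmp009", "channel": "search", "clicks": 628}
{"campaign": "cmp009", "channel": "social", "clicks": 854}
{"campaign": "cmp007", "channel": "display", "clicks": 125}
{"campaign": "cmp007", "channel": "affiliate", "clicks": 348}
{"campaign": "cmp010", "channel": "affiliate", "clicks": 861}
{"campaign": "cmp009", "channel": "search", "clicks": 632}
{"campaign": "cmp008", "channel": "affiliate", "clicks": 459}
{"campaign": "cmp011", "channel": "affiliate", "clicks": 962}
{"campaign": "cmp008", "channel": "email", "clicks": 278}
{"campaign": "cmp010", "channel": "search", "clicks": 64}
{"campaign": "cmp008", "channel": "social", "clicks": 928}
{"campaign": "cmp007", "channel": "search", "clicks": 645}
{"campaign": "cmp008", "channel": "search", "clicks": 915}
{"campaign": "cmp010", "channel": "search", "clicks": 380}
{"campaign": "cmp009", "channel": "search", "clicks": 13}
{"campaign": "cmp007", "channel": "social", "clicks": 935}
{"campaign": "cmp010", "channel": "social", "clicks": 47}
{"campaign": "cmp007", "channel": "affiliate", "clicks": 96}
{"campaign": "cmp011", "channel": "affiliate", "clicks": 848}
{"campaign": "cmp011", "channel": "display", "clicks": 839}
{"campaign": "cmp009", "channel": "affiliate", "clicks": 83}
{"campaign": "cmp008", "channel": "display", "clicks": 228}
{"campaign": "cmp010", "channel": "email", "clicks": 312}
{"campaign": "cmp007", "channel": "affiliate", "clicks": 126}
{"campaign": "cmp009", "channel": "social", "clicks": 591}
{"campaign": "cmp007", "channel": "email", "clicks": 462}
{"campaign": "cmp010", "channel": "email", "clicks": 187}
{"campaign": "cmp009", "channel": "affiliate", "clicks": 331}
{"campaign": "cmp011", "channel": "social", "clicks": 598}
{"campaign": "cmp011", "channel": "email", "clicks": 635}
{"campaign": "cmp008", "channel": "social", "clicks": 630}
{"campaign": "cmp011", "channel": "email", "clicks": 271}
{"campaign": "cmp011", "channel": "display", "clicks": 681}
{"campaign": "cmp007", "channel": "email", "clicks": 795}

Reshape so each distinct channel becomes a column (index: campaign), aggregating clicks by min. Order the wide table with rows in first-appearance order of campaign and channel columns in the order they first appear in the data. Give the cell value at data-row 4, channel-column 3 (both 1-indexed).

With rows in first-appearance order of campaign, row 4 is campaign=cmp010. channel columns in first-appearance order: display, affiliate, search, email, social; column 3 is search.
Long rows with campaign=cmp010, channel=search: min(498, 64, 380) = 64.

64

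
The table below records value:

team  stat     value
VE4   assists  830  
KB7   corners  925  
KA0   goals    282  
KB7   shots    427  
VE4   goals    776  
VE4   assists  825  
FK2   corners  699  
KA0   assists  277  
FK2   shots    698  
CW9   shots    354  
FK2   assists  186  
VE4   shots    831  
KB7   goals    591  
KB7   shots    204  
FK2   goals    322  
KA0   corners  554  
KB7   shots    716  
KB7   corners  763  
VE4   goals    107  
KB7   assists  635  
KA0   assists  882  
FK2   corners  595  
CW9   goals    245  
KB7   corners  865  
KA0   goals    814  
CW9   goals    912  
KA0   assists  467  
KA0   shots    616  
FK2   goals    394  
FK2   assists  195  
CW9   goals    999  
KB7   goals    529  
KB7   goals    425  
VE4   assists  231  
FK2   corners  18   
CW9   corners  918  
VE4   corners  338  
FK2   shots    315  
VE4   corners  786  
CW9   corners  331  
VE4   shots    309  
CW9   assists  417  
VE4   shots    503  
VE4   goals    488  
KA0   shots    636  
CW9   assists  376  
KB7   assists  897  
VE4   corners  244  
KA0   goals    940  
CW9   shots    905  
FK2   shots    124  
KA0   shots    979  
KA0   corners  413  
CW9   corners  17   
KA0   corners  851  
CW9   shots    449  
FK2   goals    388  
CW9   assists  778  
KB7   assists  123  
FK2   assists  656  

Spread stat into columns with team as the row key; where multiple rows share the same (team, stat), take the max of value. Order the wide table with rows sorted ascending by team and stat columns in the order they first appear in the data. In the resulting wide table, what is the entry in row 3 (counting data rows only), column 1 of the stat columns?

With rows sorted ascending by team, row 3 is team=KA0. stat columns in first-appearance order: assists, corners, goals, shots; column 1 is assists.
Long rows with team=KA0, stat=assists: max(277, 882, 467) = 882.

882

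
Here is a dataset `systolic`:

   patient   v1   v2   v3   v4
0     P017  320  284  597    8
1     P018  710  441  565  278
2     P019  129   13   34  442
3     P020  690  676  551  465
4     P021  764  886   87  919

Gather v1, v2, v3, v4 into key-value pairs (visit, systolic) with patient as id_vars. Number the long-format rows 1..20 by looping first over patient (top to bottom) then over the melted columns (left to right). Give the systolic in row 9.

20 rows total (5 × 4). Row 9: index ⌊(9-1)/4⌋ = 2 into patient → P019; (9-1) mod 4 = 0 into the melted columns → v1.
So row 9 is (P019, v1, 129); systolic = 129.

129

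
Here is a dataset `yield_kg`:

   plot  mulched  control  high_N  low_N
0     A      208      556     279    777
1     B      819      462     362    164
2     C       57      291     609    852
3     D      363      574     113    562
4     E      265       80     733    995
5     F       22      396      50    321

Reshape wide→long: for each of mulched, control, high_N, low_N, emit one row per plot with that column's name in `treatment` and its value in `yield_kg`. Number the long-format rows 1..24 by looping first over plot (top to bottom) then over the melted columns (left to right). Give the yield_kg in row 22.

396

24 rows total (6 × 4). Row 22: index ⌊(22-1)/4⌋ = 5 into plot → F; (22-1) mod 4 = 1 into the melted columns → control.
So row 22 is (F, control, 396); yield_kg = 396.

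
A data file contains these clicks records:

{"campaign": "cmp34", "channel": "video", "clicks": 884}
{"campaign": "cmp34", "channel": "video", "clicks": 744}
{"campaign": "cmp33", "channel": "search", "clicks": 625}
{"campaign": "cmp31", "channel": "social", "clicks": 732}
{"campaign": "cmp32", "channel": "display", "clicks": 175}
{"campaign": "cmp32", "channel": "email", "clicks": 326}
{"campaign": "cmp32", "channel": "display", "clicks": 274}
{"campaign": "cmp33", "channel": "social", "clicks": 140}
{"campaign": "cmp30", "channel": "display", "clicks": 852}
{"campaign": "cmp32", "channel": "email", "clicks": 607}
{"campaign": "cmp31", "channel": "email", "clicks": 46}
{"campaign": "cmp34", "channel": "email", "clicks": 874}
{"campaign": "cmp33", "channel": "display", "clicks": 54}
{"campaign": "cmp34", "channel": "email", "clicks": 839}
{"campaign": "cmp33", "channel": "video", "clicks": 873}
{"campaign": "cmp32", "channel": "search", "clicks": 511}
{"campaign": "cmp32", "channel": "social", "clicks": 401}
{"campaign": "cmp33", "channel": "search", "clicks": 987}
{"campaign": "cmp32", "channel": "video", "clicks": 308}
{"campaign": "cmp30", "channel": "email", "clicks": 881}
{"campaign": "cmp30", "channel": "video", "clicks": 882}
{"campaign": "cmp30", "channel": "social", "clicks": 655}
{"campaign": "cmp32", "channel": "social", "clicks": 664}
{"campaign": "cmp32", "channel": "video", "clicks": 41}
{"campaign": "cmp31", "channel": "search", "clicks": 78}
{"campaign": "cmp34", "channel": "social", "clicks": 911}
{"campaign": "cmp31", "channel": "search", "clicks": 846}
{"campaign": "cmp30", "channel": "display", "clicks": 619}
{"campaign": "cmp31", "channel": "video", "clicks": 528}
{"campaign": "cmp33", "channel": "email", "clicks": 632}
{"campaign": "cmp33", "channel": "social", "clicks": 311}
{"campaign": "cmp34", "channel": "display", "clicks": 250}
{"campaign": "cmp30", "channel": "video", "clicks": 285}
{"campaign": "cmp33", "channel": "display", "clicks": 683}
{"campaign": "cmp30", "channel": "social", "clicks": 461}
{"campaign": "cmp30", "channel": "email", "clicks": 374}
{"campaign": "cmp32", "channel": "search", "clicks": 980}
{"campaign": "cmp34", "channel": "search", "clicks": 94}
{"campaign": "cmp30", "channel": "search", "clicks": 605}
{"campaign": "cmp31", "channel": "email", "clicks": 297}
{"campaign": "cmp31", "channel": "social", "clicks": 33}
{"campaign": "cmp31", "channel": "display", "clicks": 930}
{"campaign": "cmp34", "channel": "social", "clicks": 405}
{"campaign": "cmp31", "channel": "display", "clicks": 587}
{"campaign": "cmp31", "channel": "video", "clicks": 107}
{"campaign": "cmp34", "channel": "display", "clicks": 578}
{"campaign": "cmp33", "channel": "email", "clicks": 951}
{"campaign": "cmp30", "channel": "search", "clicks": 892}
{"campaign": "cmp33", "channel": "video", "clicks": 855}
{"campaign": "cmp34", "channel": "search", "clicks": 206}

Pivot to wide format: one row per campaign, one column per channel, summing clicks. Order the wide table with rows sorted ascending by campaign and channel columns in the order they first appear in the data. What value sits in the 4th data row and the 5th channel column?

1583

With rows sorted ascending by campaign, row 4 is campaign=cmp33. channel columns in first-appearance order: video, search, social, display, email; column 5 is email.
Long rows with campaign=cmp33, channel=email: 632 + 951 = 1583.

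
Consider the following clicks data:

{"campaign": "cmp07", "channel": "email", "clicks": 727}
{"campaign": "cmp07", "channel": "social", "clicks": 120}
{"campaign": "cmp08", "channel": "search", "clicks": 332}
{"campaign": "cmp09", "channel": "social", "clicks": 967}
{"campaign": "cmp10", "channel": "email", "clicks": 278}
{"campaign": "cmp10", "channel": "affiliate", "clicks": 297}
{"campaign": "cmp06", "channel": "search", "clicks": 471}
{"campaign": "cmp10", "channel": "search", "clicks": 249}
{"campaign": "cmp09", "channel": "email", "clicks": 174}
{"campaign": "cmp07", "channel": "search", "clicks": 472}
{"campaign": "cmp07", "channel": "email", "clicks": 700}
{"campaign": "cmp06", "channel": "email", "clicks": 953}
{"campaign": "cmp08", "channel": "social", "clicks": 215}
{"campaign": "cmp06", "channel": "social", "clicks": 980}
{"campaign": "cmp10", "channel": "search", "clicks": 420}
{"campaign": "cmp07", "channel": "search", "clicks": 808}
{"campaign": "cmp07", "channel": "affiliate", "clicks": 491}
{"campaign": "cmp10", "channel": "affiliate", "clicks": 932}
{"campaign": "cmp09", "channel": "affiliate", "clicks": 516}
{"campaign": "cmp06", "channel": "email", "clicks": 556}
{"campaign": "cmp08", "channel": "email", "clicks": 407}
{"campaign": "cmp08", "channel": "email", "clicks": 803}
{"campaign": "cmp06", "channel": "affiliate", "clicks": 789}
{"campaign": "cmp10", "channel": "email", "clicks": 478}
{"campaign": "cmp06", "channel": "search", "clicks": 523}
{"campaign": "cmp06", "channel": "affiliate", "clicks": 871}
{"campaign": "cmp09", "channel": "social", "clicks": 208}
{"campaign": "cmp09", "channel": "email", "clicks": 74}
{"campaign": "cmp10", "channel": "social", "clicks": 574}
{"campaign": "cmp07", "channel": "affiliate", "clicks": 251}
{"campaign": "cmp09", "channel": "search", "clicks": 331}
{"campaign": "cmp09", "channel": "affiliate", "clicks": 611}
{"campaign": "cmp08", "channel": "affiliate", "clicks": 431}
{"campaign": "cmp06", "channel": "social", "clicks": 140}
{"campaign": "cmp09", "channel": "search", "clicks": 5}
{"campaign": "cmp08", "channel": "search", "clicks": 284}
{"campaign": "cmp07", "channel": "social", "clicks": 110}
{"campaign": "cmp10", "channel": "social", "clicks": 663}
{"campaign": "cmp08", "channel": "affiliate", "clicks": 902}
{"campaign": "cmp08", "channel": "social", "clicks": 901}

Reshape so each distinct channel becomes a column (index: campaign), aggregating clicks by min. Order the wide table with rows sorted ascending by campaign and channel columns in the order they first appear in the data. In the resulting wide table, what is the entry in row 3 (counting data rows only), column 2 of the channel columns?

With rows sorted ascending by campaign, row 3 is campaign=cmp08. channel columns in first-appearance order: email, social, search, affiliate; column 2 is social.
Long rows with campaign=cmp08, channel=social: min(215, 901) = 215.

215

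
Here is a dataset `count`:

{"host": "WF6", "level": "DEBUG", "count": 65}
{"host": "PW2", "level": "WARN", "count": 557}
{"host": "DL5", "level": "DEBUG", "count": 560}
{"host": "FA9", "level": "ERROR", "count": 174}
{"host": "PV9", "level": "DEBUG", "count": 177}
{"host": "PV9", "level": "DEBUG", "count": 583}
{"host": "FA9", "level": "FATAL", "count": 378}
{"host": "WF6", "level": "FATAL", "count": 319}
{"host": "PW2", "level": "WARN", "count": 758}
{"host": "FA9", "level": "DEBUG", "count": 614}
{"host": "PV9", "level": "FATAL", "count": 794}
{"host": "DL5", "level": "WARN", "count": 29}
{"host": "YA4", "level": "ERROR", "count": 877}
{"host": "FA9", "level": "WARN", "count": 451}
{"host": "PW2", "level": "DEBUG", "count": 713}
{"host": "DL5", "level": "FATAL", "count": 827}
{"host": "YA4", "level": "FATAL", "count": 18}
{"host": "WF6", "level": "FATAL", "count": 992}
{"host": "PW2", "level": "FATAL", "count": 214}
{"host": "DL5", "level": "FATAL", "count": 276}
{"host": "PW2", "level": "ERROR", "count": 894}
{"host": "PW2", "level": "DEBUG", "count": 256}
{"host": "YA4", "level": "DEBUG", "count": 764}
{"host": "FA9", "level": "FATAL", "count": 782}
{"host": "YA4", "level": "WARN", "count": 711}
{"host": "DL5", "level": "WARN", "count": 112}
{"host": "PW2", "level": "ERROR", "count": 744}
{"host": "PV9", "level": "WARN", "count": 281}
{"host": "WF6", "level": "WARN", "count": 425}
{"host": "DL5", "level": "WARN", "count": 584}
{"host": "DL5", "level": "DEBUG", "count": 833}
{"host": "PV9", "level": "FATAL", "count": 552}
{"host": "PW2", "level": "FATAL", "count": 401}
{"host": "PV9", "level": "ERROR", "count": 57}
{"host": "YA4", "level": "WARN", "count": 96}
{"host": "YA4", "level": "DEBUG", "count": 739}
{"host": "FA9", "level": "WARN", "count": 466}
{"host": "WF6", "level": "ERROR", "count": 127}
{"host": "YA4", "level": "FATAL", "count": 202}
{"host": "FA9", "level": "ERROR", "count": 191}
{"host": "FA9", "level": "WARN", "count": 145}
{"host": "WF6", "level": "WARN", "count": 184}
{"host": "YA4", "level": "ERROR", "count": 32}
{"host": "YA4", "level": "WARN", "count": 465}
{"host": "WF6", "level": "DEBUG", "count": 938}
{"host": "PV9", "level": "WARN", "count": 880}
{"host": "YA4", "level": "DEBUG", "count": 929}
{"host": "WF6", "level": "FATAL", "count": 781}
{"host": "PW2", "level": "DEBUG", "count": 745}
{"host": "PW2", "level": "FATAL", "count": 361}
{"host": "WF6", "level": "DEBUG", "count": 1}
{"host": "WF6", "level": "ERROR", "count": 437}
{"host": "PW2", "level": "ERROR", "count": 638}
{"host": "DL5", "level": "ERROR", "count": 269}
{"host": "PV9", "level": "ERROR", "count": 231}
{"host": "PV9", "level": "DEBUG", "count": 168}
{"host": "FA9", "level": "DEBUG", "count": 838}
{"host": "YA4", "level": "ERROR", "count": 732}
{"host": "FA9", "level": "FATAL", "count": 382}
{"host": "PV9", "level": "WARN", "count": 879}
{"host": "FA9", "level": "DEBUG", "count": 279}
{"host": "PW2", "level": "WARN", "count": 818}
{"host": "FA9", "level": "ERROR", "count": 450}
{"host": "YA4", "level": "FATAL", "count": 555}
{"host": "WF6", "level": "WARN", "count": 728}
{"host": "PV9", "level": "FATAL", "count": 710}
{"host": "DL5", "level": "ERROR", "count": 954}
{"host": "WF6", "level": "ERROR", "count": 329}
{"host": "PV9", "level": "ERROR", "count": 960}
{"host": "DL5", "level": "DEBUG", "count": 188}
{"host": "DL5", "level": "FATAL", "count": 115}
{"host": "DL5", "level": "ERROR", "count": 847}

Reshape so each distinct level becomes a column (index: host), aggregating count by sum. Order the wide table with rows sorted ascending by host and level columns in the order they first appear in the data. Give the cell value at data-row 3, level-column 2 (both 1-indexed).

With rows sorted ascending by host, row 3 is host=PV9. level columns in first-appearance order: DEBUG, WARN, ERROR, FATAL; column 2 is WARN.
Long rows with host=PV9, level=WARN: 281 + 880 + 879 = 2040.

2040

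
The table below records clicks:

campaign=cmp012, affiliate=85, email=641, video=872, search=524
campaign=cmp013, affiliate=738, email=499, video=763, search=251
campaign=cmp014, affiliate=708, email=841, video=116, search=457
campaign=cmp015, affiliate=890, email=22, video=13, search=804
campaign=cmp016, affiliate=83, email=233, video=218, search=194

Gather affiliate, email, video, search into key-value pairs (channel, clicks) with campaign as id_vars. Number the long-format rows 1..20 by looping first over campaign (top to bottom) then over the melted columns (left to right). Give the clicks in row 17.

20 rows total (5 × 4). Row 17: index ⌊(17-1)/4⌋ = 4 into campaign → cmp016; (17-1) mod 4 = 0 into the melted columns → affiliate.
So row 17 is (cmp016, affiliate, 83); clicks = 83.

83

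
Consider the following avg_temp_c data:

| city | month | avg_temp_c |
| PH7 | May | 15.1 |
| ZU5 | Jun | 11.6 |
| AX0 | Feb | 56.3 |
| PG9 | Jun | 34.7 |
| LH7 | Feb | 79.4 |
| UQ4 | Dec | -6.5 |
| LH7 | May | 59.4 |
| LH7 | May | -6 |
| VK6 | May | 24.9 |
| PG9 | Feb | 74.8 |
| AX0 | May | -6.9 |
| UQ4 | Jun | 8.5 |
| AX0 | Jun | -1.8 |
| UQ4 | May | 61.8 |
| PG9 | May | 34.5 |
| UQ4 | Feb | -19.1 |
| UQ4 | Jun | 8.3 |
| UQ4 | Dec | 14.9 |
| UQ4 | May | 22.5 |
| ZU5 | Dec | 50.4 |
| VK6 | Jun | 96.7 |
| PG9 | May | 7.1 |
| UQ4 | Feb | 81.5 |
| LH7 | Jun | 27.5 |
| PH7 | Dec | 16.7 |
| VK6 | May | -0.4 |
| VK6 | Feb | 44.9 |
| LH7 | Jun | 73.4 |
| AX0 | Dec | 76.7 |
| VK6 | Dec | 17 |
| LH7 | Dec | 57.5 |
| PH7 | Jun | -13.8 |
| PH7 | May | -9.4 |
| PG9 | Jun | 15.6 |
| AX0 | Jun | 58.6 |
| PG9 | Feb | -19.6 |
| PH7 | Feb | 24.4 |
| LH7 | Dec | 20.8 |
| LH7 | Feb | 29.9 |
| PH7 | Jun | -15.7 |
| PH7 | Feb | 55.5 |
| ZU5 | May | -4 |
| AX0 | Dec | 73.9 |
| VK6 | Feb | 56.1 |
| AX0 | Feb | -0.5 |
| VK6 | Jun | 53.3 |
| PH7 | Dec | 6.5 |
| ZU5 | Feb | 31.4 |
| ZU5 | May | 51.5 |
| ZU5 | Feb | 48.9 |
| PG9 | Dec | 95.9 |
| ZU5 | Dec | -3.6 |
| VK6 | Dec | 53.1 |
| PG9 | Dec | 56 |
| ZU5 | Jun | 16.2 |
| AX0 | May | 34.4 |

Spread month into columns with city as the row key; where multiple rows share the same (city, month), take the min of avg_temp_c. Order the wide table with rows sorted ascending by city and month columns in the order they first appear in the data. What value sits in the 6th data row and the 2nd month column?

53.3

With rows sorted ascending by city, row 6 is city=VK6. month columns in first-appearance order: May, Jun, Feb, Dec; column 2 is Jun.
Long rows with city=VK6, month=Jun: min(96.7, 53.3) = 53.3.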